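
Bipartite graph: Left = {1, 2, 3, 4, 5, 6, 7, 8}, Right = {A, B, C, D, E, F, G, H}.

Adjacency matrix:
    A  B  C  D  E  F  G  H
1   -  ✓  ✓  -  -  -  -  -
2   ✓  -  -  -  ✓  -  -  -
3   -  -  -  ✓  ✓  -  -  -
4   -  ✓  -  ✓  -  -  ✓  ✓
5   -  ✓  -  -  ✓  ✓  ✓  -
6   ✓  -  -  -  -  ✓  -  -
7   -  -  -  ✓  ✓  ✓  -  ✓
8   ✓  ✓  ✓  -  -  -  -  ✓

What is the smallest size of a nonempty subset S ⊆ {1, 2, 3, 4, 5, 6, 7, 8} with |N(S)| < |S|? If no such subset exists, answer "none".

none

A matching saturating every left vertex exists, for instance 1→C, 2→A, 3→D, 4→G, 5→E, 6→F, 7→H, 8→B.
By Hall's marriage theorem, this means |N(S)| ≥ |S| for every subset S, so no violating subset exists.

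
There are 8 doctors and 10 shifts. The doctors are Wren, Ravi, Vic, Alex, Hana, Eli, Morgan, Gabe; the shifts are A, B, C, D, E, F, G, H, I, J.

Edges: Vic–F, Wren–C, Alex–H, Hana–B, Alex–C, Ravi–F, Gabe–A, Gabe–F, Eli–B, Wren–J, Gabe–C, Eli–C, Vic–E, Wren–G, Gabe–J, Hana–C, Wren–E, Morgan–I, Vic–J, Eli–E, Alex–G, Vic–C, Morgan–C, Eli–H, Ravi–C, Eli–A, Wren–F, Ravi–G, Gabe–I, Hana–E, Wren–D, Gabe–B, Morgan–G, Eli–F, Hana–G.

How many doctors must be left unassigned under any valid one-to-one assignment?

0

For example, pair Wren-G, Ravi-F, Vic-E, Alex-C, Hana-B, Eli-A, Morgan-I, Gabe-J.
This saturates every doctor, so 8 is the maximum.
That matches 8 of the 8, leaving 0 unmatched; no matching can do better.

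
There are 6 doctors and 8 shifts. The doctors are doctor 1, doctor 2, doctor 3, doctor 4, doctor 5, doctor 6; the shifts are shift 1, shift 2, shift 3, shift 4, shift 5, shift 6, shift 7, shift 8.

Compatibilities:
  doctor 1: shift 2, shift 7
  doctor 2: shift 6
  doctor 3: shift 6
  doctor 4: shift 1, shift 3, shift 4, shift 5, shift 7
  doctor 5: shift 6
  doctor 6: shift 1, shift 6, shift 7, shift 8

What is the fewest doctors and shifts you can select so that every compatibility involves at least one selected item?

The 4 edges doctor 1–shift 2, doctor 2–shift 6, doctor 4–shift 5, doctor 6–shift 8 form a matching, so any vertex cover needs at least 4 vertices (one per matched edge).
Conversely {doctor 1, doctor 4, doctor 6, shift 6} meets every edge and has exactly 4 vertices, so 4 is optimal.

4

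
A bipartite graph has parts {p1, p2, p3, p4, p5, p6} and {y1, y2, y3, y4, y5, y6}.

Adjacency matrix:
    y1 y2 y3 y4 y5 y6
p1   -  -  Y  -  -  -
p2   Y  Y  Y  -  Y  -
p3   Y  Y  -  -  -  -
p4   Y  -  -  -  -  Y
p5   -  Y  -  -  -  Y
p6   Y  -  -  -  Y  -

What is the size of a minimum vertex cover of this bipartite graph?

{y1, y2, y3, y5, y6} is a vertex cover of size 5: every edge has an endpoint in this set.
No smaller cover exists because p1–y3, p2–y5, p3–y1, p4–y6, p5–y2 is a matching of size 5, and a cover must include an endpoint of each of these disjoint edges (König's theorem).

5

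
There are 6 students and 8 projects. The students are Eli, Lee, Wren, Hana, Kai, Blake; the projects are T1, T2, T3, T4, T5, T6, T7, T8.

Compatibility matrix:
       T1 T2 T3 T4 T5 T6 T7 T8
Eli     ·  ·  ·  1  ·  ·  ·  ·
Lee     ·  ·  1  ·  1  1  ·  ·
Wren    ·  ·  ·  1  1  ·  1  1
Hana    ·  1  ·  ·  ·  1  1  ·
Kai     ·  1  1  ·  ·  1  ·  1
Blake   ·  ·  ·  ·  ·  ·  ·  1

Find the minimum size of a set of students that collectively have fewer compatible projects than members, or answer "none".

A matching saturating every student exists, for instance Eli→T4, Lee→T3, Wren→T5, Hana→T7, Kai→T6, Blake→T8.
By Hall's marriage theorem, this means |N(S)| ≥ |S| for every subset S, so no violating subset exists.

none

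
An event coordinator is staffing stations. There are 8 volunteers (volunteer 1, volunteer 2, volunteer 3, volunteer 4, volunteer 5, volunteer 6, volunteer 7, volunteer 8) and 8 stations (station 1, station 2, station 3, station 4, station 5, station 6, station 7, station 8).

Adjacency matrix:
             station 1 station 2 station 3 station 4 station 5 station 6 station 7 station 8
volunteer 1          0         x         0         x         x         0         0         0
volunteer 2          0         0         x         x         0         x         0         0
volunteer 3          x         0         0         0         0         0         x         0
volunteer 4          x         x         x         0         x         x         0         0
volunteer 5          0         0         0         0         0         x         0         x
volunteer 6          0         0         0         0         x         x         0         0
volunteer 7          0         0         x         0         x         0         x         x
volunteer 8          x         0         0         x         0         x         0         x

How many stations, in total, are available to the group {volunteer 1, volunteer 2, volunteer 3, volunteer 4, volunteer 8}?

The union of neighbours of {volunteer 1, volunteer 2, volunteer 3, volunteer 4, volunteer 8} is {station 1, station 2, station 3, station 4, station 5, station 6, station 7, station 8}, which has 8 elements.
Since |N(S)| = 8 ≥ |S| = 5, Hall's condition holds for this subset.

8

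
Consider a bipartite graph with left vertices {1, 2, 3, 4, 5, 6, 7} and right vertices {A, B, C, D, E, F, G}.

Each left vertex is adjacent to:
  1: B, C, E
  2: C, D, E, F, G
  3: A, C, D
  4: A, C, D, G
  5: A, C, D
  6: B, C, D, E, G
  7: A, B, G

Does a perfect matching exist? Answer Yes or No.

Yes

For example, pair 1-E, 2-F, 3-A, 4-C, 5-D, 6-G, 7-B.
Every left vertex is matched, so this is a perfect matching.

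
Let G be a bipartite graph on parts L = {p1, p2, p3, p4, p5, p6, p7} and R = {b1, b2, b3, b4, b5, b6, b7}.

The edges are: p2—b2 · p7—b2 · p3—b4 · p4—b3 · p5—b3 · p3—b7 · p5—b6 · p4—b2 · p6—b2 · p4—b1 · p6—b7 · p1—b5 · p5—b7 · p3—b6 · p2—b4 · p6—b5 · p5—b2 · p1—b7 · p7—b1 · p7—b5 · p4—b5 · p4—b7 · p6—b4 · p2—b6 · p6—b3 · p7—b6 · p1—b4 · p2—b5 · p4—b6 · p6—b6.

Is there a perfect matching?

Yes

One maximum matching: p1→b7, p2→b2, p3→b4, p4→b1, p5→b3, p6→b6, p7→b5.
Every left vertex is matched, so this is a perfect matching.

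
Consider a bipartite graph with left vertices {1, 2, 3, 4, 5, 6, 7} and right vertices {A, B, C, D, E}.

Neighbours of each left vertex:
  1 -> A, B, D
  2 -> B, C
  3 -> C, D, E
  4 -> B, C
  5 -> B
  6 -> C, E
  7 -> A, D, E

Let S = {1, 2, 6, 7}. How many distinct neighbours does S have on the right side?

The union of neighbours of {1, 2, 6, 7} is {A, B, C, D, E}, which has 5 elements.
Since |N(S)| = 5 ≥ |S| = 4, Hall's condition holds for this subset.

5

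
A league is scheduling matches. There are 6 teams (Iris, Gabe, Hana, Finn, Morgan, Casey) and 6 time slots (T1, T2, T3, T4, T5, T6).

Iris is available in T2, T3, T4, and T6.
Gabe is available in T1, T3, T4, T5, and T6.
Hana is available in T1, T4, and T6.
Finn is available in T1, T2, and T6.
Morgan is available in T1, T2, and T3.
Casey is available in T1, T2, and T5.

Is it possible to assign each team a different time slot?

Yes

A valid assignment of size 6: Iris→T3, Gabe→T5, Hana→T4, Finn→T6, Morgan→T1, Casey→T2.
Every team is matched, so this is a perfect matching.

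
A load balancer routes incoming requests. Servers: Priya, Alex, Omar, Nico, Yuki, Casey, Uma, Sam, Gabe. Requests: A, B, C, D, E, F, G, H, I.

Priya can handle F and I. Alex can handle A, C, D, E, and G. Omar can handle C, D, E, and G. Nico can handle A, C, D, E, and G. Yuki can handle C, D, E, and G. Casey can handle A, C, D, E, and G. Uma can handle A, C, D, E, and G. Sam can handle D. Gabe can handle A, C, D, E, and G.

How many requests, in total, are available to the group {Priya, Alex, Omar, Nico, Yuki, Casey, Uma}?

The union of neighbours of {Priya, Alex, Omar, Nico, Yuki, Casey, Uma} is {A, C, D, E, F, G, I}, which has 7 elements.
Since |N(S)| = 7 ≥ |S| = 7, Hall's condition holds for this subset.

7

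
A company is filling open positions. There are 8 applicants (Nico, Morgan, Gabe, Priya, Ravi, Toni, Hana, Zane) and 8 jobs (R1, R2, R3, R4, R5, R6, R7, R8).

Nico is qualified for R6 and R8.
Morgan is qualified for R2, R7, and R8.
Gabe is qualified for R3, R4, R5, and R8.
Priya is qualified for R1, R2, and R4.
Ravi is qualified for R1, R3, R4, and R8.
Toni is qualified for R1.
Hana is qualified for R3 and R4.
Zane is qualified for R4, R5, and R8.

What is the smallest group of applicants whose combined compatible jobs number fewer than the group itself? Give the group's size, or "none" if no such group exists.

A matching saturating every applicant exists, for instance Nico→R6, Morgan→R7, Gabe→R5, Priya→R2, Ravi→R3, Toni→R1, Hana→R4, Zane→R8.
By Hall's marriage theorem, this means |N(S)| ≥ |S| for every subset S, so no violating subset exists.

none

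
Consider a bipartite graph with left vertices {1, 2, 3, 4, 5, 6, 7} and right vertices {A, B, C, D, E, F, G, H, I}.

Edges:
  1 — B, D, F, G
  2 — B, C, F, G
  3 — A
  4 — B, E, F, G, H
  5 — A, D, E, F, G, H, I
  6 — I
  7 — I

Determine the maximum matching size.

For example, pair 1→F, 2→B, 3→A, 4→E, 5→G, 6→I.
The set {6, 7} has only 1 neighbour ({I}), so by Hall's theorem at most 6 of the 7 left vertices can be matched.

6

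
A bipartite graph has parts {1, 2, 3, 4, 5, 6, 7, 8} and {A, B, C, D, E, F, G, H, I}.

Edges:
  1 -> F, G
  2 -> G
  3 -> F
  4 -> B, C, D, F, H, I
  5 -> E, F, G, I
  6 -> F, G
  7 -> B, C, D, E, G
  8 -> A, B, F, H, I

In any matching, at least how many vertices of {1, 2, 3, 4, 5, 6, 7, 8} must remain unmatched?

2

For example, pair 1-F, 2-G, 4-H, 5-I, 7-E, 8-A.
The set {1, 2, 3, 6} has only 2 neighbours ({F, G}), so by Hall's theorem at most 6 of the 8 left vertices can be matched.
That matches 6 of the 8, leaving 2 unmatched; no matching can do better.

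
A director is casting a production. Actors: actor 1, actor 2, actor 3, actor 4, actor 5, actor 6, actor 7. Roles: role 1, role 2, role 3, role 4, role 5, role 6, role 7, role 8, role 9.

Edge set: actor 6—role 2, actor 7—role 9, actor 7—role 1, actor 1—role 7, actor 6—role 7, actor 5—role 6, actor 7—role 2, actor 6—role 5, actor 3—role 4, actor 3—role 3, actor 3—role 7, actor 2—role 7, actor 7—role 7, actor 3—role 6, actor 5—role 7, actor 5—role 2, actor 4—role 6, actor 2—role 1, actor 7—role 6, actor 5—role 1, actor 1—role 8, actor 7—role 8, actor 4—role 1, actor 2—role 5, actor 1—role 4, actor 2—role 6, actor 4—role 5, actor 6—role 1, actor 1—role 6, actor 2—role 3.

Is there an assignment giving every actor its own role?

Yes

For example, pair actor 1–role 8, actor 2–role 1, actor 3–role 3, actor 4–role 5, actor 5–role 6, actor 6–role 2, actor 7–role 7.
All 7 actors are covered.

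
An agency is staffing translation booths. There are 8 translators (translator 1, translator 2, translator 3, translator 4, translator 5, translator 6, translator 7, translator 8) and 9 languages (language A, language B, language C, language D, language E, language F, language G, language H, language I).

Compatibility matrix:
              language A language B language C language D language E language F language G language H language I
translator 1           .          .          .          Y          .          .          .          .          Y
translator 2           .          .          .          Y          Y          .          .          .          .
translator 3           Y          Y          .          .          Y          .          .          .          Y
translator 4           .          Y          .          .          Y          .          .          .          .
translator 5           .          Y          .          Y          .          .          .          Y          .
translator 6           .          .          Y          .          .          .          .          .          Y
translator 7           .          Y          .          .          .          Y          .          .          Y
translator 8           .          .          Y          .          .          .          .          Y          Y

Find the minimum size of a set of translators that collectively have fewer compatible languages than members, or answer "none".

none

A matching saturating every translator exists, for instance translator 1→language I, translator 2→language D, translator 3→language A, translator 4→language E, translator 5→language B, translator 6→language C, translator 7→language F, translator 8→language H.
By Hall's marriage theorem, this means |N(S)| ≥ |S| for every subset S, so no violating subset exists.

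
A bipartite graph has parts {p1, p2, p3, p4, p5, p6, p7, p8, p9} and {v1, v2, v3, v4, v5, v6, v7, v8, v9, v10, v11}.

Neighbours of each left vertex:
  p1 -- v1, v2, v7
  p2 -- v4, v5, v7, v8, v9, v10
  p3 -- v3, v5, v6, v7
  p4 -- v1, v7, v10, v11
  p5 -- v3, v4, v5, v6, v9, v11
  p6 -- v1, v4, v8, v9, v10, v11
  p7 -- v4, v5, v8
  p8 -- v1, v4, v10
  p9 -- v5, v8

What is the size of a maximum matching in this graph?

9

A valid assignment of size 9: p1–v2, p2–v5, p3–v6, p4–v7, p5–v11, p6–v10, p7–v4, p8–v1, p9–v8.
All 9 left vertices are matched, so no larger matching exists.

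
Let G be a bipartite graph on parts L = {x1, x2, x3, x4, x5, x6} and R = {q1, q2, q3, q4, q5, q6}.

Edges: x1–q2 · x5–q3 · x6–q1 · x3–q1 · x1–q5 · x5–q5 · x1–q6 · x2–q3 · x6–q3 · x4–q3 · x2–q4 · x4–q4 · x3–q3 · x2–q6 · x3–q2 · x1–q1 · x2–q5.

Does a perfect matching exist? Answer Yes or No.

Yes

A valid assignment of size 6: x1→q1, x2→q6, x3→q2, x4→q4, x5→q5, x6→q3.
All 6 left vertices are covered.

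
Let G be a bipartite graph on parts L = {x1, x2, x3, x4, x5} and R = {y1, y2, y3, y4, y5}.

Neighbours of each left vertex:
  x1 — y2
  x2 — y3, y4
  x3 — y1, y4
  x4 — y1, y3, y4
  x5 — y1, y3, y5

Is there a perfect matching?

Yes

One maximum matching: x1-y2, x2-y4, x3-y1, x4-y3, x5-y5.
Every left vertex is matched, so this is a perfect matching.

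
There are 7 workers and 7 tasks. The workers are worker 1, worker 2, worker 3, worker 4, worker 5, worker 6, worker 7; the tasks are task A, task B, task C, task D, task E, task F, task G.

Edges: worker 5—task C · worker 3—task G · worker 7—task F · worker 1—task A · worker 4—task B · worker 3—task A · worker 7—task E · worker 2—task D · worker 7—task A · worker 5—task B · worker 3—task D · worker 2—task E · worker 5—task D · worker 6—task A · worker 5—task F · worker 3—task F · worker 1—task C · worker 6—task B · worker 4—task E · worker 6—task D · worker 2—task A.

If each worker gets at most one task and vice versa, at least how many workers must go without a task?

One maximum matching: worker 1–task C, worker 2–task D, worker 3–task G, worker 4–task B, worker 5–task F, worker 6–task A, worker 7–task E.
This saturates every worker, so 7 is the maximum.
That matches 7 of the 7, leaving 0 unmatched; no matching can do better.

0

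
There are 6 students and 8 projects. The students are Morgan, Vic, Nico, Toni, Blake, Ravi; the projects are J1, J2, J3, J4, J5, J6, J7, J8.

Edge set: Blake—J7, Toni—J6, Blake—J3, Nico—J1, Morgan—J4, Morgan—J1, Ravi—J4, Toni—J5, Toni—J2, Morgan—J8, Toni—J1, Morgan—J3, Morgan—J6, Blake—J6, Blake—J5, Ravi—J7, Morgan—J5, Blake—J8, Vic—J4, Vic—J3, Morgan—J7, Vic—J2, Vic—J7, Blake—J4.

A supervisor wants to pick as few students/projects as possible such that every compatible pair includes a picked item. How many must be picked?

A maximum matching has 6 edges (e.g. Morgan–J6, Vic–J2, Nico–J1, Toni–J5, Blake–J3, Ravi–J7).
By König's theorem the minimum vertex cover has the same size. One such cover is {Morgan, Vic, Nico, Toni, Blake, Ravi}.

6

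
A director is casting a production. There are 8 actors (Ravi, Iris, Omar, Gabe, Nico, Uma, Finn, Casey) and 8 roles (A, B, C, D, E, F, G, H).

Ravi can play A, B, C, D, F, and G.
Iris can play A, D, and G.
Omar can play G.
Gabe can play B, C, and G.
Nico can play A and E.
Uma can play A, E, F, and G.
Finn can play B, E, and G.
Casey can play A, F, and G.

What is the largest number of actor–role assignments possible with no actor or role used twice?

7

A valid assignment of size 7: Ravi-A, Iris-D, Omar-G, Gabe-C, Nico-E, Uma-F, Finn-B.
The set {Ravi, Iris, Omar, Gabe, Nico, Uma, Finn, Casey} has only 7 neighbours ({A, B, C, D, E, F, G}), so by Hall's theorem at most 7 of the 8 actors can be matched.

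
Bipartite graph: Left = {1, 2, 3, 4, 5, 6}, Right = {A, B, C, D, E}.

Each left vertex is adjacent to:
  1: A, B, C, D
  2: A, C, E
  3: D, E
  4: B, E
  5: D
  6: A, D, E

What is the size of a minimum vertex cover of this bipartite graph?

5

{A, B, C, D, E} is a vertex cover of size 5: every edge has an endpoint in this set.
No smaller cover exists because 1–A, 2–C, 3–E, 4–B, 5–D is a matching of size 5, and a cover must include an endpoint of each of these disjoint edges (König's theorem).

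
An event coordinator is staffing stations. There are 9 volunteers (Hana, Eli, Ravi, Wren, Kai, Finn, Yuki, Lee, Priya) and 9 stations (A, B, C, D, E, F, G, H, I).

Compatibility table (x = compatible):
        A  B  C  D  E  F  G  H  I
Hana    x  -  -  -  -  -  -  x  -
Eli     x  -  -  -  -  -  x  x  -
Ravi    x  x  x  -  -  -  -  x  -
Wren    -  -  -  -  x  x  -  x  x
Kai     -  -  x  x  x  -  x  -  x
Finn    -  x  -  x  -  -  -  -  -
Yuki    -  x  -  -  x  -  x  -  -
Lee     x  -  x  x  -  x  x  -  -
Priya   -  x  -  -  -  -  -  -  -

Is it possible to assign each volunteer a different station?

Yes

A valid assignment of size 9: Hana-A, Eli-H, Ravi-C, Wren-I, Kai-G, Finn-D, Yuki-E, Lee-F, Priya-B.
All 9 volunteers are covered.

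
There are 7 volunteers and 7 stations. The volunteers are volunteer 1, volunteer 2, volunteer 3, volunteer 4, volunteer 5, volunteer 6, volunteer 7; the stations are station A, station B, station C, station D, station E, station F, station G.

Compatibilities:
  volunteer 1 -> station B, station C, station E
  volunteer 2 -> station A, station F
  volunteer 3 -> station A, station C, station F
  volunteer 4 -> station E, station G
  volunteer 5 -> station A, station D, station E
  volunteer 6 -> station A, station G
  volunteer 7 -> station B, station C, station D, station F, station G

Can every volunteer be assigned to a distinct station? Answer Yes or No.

A valid assignment of size 7: volunteer 1–station B, volunteer 2–station A, volunteer 3–station C, volunteer 4–station E, volunteer 5–station D, volunteer 6–station G, volunteer 7–station F.
All 7 volunteers are covered.

Yes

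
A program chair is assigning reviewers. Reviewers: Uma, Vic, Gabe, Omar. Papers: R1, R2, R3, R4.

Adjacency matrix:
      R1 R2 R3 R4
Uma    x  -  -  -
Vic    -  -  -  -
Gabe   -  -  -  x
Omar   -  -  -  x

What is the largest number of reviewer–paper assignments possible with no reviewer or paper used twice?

2

One maximum matching: Uma-R1, Gabe-R4.
The set {Vic, Gabe, Omar} has only 1 neighbour ({R4}), so by Hall's theorem at most 2 of the 4 reviewers can be matched.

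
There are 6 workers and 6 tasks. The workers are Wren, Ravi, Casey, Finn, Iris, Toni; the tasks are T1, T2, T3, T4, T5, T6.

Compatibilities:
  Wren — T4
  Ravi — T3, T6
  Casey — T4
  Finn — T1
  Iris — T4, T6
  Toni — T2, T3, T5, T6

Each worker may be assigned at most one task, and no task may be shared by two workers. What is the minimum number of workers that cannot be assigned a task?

One maximum matching: Wren–T4, Ravi–T3, Finn–T1, Iris–T6, Toni–T5.
The set {Wren, Casey} has only 1 neighbour ({T4}), so by Hall's theorem at most 5 of the 6 workers can be matched.
That matches 5 of the 6, leaving 1 unmatched; no matching can do better.

1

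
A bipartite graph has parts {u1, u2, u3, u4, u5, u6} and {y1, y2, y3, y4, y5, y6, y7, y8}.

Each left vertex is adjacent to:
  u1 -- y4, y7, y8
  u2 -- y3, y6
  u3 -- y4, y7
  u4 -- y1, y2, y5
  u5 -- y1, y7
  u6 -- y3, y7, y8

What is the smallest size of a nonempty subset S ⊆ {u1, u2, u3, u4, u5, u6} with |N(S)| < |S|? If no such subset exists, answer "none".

none

A matching saturating every left vertex exists, for instance u1→y8, u2→y6, u3→y7, u4→y2, u5→y1, u6→y3.
By Hall's marriage theorem, this means |N(S)| ≥ |S| for every subset S, so no violating subset exists.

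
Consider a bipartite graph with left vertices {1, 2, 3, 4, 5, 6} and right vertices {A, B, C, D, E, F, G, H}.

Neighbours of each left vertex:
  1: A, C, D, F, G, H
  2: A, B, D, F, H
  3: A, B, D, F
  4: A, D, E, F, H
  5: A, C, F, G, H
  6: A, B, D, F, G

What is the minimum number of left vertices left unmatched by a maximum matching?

0

One maximum matching: 1→H, 2→B, 3→F, 4→E, 5→A, 6→G.
All 6 left vertices are matched, so no larger matching exists.
That matches 6 of the 6, leaving 0 unmatched; no matching can do better.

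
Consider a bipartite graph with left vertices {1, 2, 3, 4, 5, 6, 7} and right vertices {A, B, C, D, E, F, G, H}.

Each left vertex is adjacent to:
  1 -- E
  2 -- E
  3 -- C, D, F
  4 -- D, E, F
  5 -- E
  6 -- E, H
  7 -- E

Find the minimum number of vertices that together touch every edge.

A maximum matching has 4 edges (e.g. 1–E, 3–F, 4–D, 6–H).
By König's theorem the minimum vertex cover has the same size. One such cover is {3, 4, 6, E}.

4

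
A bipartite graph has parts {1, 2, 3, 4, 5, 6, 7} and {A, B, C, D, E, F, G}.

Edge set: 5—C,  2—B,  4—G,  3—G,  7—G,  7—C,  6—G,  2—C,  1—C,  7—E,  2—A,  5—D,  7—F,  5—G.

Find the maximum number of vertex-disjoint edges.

A valid assignment of size 5: 1→C, 2→B, 3→G, 5→D, 7→E.
The set {3, 4, 6} has only 1 neighbour ({G}), so by Hall's theorem at most 5 of the 7 left vertices can be matched.

5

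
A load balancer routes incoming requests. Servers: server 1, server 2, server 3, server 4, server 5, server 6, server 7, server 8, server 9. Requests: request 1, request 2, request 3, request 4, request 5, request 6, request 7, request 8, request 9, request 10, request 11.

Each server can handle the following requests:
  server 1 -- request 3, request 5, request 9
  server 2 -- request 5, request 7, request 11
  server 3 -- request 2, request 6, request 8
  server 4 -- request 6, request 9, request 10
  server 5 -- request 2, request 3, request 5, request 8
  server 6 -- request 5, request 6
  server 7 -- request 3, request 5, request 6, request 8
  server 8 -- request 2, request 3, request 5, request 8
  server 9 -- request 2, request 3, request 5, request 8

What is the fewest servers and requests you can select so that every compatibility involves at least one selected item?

A maximum matching has 8 edges (e.g. server 1–request 9, server 2–request 7, server 3–request 8, server 4–request 10, server 5–request 2, server 6–request 6, server 7–request 3, server 8–request 5).
By König's theorem the minimum vertex cover has the same size. One such cover is {server 1, server 2, server 4, request 2, request 3, request 5, request 6, request 8}.

8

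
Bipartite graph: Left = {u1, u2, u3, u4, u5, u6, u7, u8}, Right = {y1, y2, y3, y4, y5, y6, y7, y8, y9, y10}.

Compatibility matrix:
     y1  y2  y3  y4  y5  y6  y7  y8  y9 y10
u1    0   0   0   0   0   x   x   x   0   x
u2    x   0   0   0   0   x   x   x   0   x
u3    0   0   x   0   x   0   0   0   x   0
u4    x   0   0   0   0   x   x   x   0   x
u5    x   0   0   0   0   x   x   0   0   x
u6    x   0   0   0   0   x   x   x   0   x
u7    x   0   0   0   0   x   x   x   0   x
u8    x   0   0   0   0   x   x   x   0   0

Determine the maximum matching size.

6

For example, pair u1–y8, u2–y10, u3–y3, u4–y6, u5–y1, u6–y7.
The set {u1, u2, u4, u5, u6, u7, u8} has only 5 neighbours ({y1, y10, y6, y7, y8}), so by Hall's theorem at most 6 of the 8 left vertices can be matched.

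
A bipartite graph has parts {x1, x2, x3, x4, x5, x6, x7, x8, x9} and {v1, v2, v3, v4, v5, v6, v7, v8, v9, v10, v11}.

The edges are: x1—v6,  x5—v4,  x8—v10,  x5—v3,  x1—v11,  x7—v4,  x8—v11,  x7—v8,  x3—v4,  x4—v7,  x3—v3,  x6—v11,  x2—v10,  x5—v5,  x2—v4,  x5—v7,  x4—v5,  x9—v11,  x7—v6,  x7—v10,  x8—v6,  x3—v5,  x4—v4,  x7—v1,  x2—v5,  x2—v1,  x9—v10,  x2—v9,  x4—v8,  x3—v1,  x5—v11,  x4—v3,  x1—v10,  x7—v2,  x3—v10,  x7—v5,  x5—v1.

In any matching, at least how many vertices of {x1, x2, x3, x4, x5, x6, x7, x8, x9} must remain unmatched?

For example, pair x1–v6, x2–v5, x3–v3, x4–v4, x5–v1, x6–v11, x7–v8, x8–v10.
The set {x1, x6, x8, x9} has only 3 neighbours ({v10, v11, v6}), so by Hall's theorem at most 8 of the 9 left vertices can be matched.
That matches 8 of the 9, leaving 1 unmatched; no matching can do better.

1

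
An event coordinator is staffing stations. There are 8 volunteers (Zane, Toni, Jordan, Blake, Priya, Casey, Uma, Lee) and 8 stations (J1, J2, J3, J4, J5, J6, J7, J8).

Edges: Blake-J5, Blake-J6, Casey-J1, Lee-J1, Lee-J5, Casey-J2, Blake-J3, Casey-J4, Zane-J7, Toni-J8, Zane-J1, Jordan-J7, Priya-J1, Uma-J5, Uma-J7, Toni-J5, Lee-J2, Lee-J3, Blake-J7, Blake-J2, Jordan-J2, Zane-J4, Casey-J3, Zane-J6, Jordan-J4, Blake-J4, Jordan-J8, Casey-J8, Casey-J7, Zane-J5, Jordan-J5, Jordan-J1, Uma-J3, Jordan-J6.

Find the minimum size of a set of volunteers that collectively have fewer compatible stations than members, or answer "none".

A matching saturating every volunteer exists, for instance Zane→J4, Toni→J5, Jordan→J2, Blake→J6, Priya→J1, Casey→J8, Uma→J7, Lee→J3.
By Hall's marriage theorem, this means |N(S)| ≥ |S| for every subset S, so no violating subset exists.

none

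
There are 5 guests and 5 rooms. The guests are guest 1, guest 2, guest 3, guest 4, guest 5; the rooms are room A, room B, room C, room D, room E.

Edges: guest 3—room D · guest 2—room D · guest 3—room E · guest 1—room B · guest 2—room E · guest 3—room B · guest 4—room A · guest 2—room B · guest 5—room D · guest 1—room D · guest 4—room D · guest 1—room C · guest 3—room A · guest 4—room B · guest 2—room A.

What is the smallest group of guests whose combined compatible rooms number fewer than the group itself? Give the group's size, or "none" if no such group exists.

none

A matching saturating every guest exists, for instance guest 1→room C, guest 2→room B, guest 3→room E, guest 4→room A, guest 5→room D.
By Hall's marriage theorem, this means |N(S)| ≥ |S| for every subset S, so no violating subset exists.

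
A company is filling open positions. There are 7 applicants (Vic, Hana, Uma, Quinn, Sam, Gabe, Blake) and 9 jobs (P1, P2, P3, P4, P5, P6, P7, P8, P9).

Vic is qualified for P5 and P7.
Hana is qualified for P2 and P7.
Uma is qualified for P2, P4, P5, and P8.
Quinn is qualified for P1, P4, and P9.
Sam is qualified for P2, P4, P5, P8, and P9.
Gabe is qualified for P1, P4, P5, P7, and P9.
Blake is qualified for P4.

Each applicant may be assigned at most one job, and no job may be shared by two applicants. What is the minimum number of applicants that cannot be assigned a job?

0

One maximum matching: Vic-P5, Hana-P7, Uma-P8, Quinn-P9, Sam-P2, Gabe-P1, Blake-P4.
All 7 applicants are matched, so no larger matching exists.
That matches 7 of the 7, leaving 0 unmatched; no matching can do better.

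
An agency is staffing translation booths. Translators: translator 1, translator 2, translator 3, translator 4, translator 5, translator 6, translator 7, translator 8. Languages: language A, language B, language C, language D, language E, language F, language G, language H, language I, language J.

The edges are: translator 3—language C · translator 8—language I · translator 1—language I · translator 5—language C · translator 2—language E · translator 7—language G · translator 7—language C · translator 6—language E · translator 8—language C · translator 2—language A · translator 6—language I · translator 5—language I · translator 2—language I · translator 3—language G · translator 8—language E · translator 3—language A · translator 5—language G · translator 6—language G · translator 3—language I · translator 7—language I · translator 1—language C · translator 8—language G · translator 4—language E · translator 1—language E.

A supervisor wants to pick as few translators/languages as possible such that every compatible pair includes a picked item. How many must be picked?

5

A maximum matching has 5 edges (e.g. translator 1–language C, translator 2–language I, translator 3–language A, translator 4–language E, translator 5–language G).
By König's theorem the minimum vertex cover has the same size. One such cover is {language A, language C, language E, language G, language I}.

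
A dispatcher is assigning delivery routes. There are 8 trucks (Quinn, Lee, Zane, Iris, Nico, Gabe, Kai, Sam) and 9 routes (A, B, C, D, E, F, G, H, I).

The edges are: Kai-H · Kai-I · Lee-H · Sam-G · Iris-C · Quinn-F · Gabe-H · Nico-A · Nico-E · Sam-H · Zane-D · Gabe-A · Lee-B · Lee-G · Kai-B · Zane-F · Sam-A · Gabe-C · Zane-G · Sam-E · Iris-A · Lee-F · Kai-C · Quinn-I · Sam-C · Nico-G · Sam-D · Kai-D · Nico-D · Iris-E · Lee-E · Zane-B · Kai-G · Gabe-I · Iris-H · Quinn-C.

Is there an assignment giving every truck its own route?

For example, pair Quinn–F, Lee–E, Zane–B, Iris–C, Nico–D, Gabe–I, Kai–H, Sam–G.
Every truck is matched, so this matching saturates all of them.

Yes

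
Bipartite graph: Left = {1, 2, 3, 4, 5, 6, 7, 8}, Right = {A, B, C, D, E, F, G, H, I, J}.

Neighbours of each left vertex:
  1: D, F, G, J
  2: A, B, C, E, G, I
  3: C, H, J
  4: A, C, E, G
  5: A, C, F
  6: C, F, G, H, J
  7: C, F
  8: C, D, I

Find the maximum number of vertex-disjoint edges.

8

One maximum matching: 1-D, 2-G, 3-H, 4-E, 5-A, 6-J, 7-F, 8-C.
All 8 left vertices are matched, so no larger matching exists.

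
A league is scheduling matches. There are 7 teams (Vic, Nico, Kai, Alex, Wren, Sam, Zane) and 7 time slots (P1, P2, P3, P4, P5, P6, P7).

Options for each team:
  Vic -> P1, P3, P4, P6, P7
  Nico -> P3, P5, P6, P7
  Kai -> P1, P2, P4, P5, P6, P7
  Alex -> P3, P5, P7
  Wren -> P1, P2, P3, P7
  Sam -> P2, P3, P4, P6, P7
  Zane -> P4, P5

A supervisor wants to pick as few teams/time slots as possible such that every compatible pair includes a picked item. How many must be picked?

7

{Vic, Nico, Kai, Alex, Wren, Sam, Zane} is a vertex cover of size 7: every edge has an endpoint in this set.
No smaller cover exists because Vic–P3, Nico–P6, Kai–P4, Alex–P7, Wren–P1, Sam–P2, Zane–P5 is a matching of size 7, and a cover must include an endpoint of each of these disjoint edges (König's theorem).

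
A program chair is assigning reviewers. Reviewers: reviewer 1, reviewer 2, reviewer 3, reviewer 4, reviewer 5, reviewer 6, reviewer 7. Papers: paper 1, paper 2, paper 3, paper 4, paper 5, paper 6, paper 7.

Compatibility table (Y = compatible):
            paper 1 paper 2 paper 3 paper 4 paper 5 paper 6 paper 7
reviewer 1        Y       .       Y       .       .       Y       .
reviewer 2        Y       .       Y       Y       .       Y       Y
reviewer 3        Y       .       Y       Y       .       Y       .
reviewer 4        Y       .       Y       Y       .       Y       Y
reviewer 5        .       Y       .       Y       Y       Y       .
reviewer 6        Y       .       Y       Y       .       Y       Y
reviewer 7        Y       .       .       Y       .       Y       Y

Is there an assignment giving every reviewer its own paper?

No

The set {reviewer 1, reviewer 2, reviewer 3, reviewer 4, reviewer 6, reviewer 7} has only 5 neighbours ({paper 1, paper 3, paper 4, paper 6, paper 7}), so by Hall's theorem at most 6 of the 7 reviewers can be matched.
Hence no matching covers every reviewer.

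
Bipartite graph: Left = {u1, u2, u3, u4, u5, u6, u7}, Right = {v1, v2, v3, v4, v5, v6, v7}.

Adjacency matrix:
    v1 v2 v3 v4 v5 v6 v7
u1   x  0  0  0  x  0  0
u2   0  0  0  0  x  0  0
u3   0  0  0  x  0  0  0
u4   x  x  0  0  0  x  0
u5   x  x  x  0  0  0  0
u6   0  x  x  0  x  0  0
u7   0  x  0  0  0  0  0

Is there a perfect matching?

No

The set {u1, u2, u5, u6, u7} has only 4 neighbours ({v1, v2, v3, v5}), so by Hall's theorem at most 6 of the 7 left vertices can be matched.
Hence no matching covers every left vertex.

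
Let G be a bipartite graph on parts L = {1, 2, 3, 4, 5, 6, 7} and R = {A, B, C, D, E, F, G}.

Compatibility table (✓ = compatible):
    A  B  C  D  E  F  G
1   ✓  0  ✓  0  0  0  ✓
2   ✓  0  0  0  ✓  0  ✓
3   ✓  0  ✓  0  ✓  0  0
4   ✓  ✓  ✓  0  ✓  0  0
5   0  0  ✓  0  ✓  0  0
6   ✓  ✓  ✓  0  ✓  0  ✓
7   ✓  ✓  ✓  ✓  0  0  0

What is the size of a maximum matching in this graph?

A valid assignment of size 6: 1→G, 2→A, 3→C, 4→B, 5→E, 7→D.
The set {1, 2, 3, 4, 5, 6} has only 5 neighbours ({A, B, C, E, G}), so by Hall's theorem at most 6 of the 7 left vertices can be matched.

6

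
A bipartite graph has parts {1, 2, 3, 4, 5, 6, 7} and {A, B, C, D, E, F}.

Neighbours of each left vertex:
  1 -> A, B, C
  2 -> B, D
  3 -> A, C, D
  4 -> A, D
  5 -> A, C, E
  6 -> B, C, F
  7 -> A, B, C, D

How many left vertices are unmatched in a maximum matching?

One maximum matching: 1→C, 2→B, 3→A, 4→D, 5→E, 6→F.
The set {1, 2, 3, 4, 7} has only 4 neighbours ({A, B, C, D}), so by Hall's theorem at most 6 of the 7 left vertices can be matched.
That matches 6 of the 7, leaving 1 unmatched; no matching can do better.

1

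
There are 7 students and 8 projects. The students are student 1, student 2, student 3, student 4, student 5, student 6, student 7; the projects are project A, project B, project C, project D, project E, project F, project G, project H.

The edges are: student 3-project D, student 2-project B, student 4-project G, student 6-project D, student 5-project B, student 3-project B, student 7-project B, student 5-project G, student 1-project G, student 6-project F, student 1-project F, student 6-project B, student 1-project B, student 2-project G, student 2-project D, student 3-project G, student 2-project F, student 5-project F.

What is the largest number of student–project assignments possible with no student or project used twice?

4

For example, pair student 1→project F, student 2→project D, student 3→project B, student 4→project G.
The set {student 1, student 2, student 3, student 4, student 5, student 6, student 7} has only 4 neighbours ({project B, project D, project F, project G}), so by Hall's theorem at most 4 of the 7 students can be matched.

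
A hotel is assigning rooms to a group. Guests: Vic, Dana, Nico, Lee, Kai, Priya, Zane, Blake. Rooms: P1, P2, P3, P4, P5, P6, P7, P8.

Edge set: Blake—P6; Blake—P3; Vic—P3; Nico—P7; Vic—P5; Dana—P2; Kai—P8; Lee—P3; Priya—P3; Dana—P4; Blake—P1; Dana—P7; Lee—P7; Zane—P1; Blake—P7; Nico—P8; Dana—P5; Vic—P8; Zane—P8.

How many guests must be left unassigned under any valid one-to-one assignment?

1

One maximum matching: Vic-P5, Dana-P4, Nico-P7, Lee-P3, Kai-P8, Zane-P1, Blake-P6.
The set {Nico, Lee, Kai, Priya} has only 3 neighbours ({P3, P7, P8}), so by Hall's theorem at most 7 of the 8 guests can be matched.
That matches 7 of the 8, leaving 1 unmatched; no matching can do better.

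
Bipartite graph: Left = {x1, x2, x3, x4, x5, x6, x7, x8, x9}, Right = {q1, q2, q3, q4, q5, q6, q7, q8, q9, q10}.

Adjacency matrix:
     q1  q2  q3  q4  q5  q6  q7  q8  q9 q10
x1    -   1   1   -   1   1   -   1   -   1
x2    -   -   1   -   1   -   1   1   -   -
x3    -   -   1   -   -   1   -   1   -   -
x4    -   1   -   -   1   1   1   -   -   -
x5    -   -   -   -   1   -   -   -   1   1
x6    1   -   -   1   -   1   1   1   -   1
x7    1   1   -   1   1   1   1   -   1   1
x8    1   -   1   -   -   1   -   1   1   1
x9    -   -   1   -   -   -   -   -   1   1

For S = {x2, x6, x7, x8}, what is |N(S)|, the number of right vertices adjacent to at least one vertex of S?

10

The union of neighbours of {x2, x6, x7, x8} is {q1, q2, q3, q4, q5, q6, q7, q8, q9, q10}, which has 10 elements.
Since |N(S)| = 10 ≥ |S| = 4, Hall's condition holds for this subset.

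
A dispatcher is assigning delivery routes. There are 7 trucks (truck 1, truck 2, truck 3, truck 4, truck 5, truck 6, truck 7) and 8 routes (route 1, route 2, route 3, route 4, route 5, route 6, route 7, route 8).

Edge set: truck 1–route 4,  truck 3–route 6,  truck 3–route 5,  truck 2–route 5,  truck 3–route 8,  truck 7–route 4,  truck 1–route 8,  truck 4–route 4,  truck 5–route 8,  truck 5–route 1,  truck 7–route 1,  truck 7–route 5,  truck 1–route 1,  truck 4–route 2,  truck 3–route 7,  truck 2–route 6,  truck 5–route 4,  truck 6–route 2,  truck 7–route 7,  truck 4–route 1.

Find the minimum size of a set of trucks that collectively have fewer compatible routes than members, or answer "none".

none

A matching saturating every truck exists, for instance truck 1→route 8, truck 2→route 5, truck 3→route 6, truck 4→route 4, truck 5→route 1, truck 6→route 2, truck 7→route 7.
By Hall's marriage theorem, this means |N(S)| ≥ |S| for every subset S, so no violating subset exists.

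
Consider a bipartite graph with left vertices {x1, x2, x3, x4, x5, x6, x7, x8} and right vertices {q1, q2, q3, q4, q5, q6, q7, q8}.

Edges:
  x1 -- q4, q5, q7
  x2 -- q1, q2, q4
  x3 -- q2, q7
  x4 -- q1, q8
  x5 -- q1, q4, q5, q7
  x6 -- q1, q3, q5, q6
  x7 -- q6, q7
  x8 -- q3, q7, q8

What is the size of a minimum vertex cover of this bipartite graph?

8

{x1, x2, x3, x4, x5, x6, x7, x8} is a vertex cover of size 8: every edge has an endpoint in this set.
No smaller cover exists because x1–q5, x2–q2, x3–q7, x4–q1, x5–q4, x6–q3, x7–q6, x8–q8 is a matching of size 8, and a cover must include an endpoint of each of these disjoint edges (König's theorem).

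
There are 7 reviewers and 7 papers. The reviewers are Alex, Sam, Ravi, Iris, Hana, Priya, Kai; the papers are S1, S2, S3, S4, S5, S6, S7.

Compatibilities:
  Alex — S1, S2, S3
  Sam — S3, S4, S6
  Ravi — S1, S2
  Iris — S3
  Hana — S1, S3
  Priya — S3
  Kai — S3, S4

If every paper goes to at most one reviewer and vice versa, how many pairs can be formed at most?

For example, pair Alex–S2, Sam–S6, Ravi–S1, Iris–S3, Kai–S4.
The set {Alex, Ravi, Iris, Hana, Priya} has only 3 neighbours ({S1, S2, S3}), so by Hall's theorem at most 5 of the 7 reviewers can be matched.

5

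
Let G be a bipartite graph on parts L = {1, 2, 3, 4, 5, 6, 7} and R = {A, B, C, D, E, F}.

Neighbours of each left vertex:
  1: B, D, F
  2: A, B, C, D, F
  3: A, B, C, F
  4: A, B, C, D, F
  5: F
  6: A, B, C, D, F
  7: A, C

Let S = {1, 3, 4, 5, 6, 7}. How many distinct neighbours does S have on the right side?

The union of neighbours of {1, 3, 4, 5, 6, 7} is {A, B, C, D, F}, which has 5 elements.
Since |N(S)| = 5 < |S| = 6, Hall's condition fails for this subset.

5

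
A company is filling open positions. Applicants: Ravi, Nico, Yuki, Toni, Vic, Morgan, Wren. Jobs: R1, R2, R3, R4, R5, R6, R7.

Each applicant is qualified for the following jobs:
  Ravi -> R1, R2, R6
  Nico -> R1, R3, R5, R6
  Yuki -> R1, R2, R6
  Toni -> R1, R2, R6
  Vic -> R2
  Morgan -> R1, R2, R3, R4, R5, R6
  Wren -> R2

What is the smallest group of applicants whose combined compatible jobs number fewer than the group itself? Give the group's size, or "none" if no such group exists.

2

Take S = {Vic, Wren}. Its neighbourhood is {R2}, so |N(S)| = 1 < |S| = 2.
No single vertex violates Hall's condition since each has at least one neighbour, so 2 is the minimum.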